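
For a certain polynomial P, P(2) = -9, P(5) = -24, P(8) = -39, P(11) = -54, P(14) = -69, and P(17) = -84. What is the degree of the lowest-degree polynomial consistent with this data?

1

Forward differences of the values at n = 2, 5, 8, 11, 14, 17:
  P  : -9  -24  -39  -54  -69  -84
  Δ  : -15  -15  -15  -15  -15
  Δ^2: 0  0  0  0
  Δ^3: 0  0  0
  Δ^4: 0  0
  Δ^5: 0
The first differences are constant (-15) and nonzero, while all higher differences vanish, so the minimal degree is 1.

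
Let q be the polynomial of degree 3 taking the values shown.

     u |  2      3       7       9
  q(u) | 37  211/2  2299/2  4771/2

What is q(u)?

q(u) = 3u^3 + (5/2)u^2 - u + 5

Using the Lagrange interpolation formula with nodes 2, 3, 7, 9:
  L_0(u) = (u - 3)(u - 7)(u - 9) / -35
  L_1(u) = (u - 2)(u - 7)(u - 9) / 24
  L_2(u) = (u - 2)(u - 3)(u - 9) / -40
  L_3(u) = (u - 2)(u - 3)(u - 7) / 84
Then q(u) = 37·L_0(u) + 211/2·L_1(u) + 2299/2·L_2(u) + 4771/2·L_3(u).
Expanding and collecting terms gives q(u) = 3u^3 + (5/2)u^2 - u + 5.
Check: q(3) = 211/2. ✓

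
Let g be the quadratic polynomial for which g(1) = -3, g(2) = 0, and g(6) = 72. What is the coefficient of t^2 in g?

Write g(t) = at^2 + bt + c. Substituting each data point gives a linear system:
  a + b + c = -3
  4a + 2b + c = 0
  36a + 6b + c = 72
Solving the system yields a = 3, b = -6, c = 0.
So g(t) = 3t² - 6t.
The leading coefficient is 3.

3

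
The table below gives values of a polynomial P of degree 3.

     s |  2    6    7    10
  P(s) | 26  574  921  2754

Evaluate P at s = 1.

9

Using the Lagrange interpolation formula with nodes 2, 6, 7, 10:
  L_0(s) = (s - 6)(s - 7)(s - 10) / -160
  L_1(s) = (s - 2)(s - 7)(s - 10) / 16
  L_2(s) = (s - 2)(s - 6)(s - 10) / -15
  L_3(s) = (s - 2)(s - 6)(s - 7) / 96
Then P(s) = 26·L_0(s) + 574·L_1(s) + 921·L_2(s) + 2754·L_3(s).
Expanding and collecting terms gives P(s) = 3s^3 - 3s^2 + 5s + 4.
Evaluating at s = 1: P(1) = 9.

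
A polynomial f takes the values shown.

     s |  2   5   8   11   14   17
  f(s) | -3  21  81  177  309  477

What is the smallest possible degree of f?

2

Forward differences of the values at s = 2, 5, 8, 11, 14, 17:
  f  : -3  21  81  177  309  477
  Δ  : 24  60  96  132  168
  Δ^2: 36  36  36  36
  Δ^3: 0  0  0
  Δ^4: 0  0
  Δ^5: 0
The second differences are constant (36) and nonzero, while all higher differences vanish, so the minimal degree is 2.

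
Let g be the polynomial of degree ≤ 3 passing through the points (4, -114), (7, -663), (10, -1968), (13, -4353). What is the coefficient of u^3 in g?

Write g(u) = au^3 + bu^2 + cu + d. Substituting each data point gives a linear system:
  64a + 16b + 4c + d = -114
  343a + 49b + 7c + d = -663
  1000a + 100b + 10c + d = -1968
  2197a + 169b + 13c + d = -4353
Solving the system yields a = -2, b = 0, c = 3, d = 2.
So g(u) = -2u^3 + 3u + 2.
The leading coefficient is -2.

-2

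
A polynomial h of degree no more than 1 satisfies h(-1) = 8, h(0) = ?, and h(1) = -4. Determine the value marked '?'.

2

On equispaced nodes a degree-1 polynomial has vanishing second forward difference, so
  h(-1) - 2·h(0) + h(1) = 0.
Substituting the known values and solving for h(0):
  -2·h(0) = -4
  h(0) = 2.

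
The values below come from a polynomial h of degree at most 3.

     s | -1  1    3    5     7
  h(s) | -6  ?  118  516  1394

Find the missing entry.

8

The 4 known points determine the degree-3 polynomial uniquely.
Write h(s) = as^3 + bs^2 + cs + d. Substituting each data point gives a linear system:
  -a + b - c + d = -6
  27a + 9b + 3c + d = 118
  125a + 25b + 5c + d = 516
  343a + 49b + 7c + d = 1394
Solving the system yields a = 4, b = 0, c = 3, d = 1.
So h(s) = 4s^3 + 3s + 1.
Then h(1) = 8.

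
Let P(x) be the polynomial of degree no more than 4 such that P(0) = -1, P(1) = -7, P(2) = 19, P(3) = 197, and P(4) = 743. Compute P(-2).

Using the Lagrange interpolation formula with nodes 0, 1, 2, 3, 4:
  L_0(x) = (x - 1)(x - 2)(x - 3)(x - 4) / 24
  L_1(x) = x(x - 2)(x - 3)(x - 4) / -6
  L_2(x) = x(x - 1)(x - 3)(x - 4) / 4
  L_3(x) = x(x - 1)(x - 2)(x - 4) / -6
  L_4(x) = x(x - 1)(x - 2)(x - 3) / 24
Then P(x) = -1·L_0(x) - 7·L_1(x) + 19·L_2(x) + 197·L_3(x) + 743·L_4(x).
Expanding and collecting terms gives P(x) = 4x^4 - 4x^3 - 6x - 1.
Evaluating at x = -2: P(-2) = 107.

107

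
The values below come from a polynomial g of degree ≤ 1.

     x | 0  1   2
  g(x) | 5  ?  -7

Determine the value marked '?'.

-1

The 2 known points determine the degree-1 polynomial uniquely.
Write g(x) = ax + b. Substituting each data point gives a linear system:
  b = 5
  2a + b = -7
Solving the system yields a = -6, b = 5.
So g(x) = -6x + 5.
Then g(1) = -1.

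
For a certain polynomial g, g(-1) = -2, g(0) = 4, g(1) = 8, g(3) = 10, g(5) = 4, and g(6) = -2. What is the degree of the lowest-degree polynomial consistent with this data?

2

Divided differences on the nodes -1, 0, 1, 3, 5, 6:
  order 0: -2  4  8  10  4  -2
  order 1: 6  4  1  -3  -6
  order 2: -1  -1  -1  -1
  order 3: 0  0  0
  order 4: 0  0
  order 5: 0
The order-2 divided differences are all -1 (nonzero) and every higher order vanishes, so the data lies on a polynomial of degree exactly 2.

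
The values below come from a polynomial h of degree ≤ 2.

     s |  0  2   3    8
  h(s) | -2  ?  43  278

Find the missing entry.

20

The 3 known points determine the degree-2 polynomial uniquely.
Write h(s) = as^2 + bs + c. Substituting each data point gives a linear system:
  c = -2
  9a + 3b + c = 43
  64a + 8b + c = 278
Solving the system yields a = 4, b = 3, c = -2.
So h(s) = 4s^2 + 3s - 2.
Then h(2) = 20.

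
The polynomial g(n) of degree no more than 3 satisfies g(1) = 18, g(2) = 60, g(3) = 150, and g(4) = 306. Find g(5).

Write g(n) = an^3 + bn^2 + cn + d. Substituting each data point gives a linear system:
  a + b + c + d = 18
  8a + 4b + 2c + d = 60
  27a + 9b + 3c + d = 150
  64a + 16b + 4c + d = 306
Solving the system yields a = 3, b = 6, c = 3, d = 6.
So g(n) = 3n³ + 6n² + 3n + 6.
Then g(5) = 546.

546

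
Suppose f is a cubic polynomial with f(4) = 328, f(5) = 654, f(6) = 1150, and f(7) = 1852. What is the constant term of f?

4

Write f(x) = ax^3 + bx^2 + cx + d. Substituting each data point gives a linear system:
  64a + 16b + 4c + d = 328
  125a + 25b + 5c + d = 654
  216a + 36b + 6c + d = 1150
  343a + 49b + 7c + d = 1852
Solving the system yields a = 6, b = -5, c = 5, d = 4.
So f(x) = 6x^3 - 5x^2 + 5x + 4.
The constant term is 4.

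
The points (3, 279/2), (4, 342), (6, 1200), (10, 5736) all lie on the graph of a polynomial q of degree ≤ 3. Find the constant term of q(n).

Write q(n) = an^3 + bn^2 + cn + d. Substituting each data point gives a linear system:
  27a + 9b + 3c + d = 279/2
  64a + 16b + 4c + d = 342
  216a + 36b + 6c + d = 1200
  1000a + 100b + 10c + d = 5736
Solving the system yields a = 6, b = -5/2, c = -2, d = 6.
So q(n) = 6n³ - (5/2)n² - 2n + 6.
The constant term is 6.

6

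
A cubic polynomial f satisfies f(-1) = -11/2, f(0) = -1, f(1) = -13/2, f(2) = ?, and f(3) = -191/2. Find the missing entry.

The 4 known points determine the degree-3 polynomial uniquely.
Write f(t) = at^3 + bt^2 + ct + d. Substituting each data point gives a linear system:
  -a + b - c + d = -11/2
  d = -1
  a + b + c + d = -13/2
  27a + 9b + 3c + d = -191/2
Solving the system yields a = -2, b = -5, c = 3/2, d = -1.
So f(t) = -2t^3 - 5t^2 + (3/2)t - 1.
Then f(2) = -34.

-34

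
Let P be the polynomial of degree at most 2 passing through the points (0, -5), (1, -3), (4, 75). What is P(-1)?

5

Write P(u) = au^2 + bu + c. Substituting each data point gives a linear system:
  c = -5
  a + b + c = -3
  16a + 4b + c = 75
Solving the system yields a = 6, b = -4, c = -5.
So P(u) = 6u^2 - 4u - 5.
Then P(-1) = 5.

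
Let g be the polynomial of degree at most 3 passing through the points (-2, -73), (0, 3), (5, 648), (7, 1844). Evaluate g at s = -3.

-216

Write g(s) = as^3 + bs^2 + cs + d. Substituting each data point gives a linear system:
  -8a + 4b - 2c + d = -73
  d = 3
  125a + 25b + 5c + d = 648
  343a + 49b + 7c + d = 1844
Solving the system yields a = 6, b = -5, c = 4, d = 3.
So g(s) = 6s^3 - 5s^2 + 4s + 3.
Then g(-3) = -216.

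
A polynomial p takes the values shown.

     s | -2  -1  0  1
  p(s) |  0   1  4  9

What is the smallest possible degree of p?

2

Forward differences of the values at s = -2, -1, 0, 1:
  p  : 0  1  4  9
  Δ  : 1  3  5
  Δ^2: 2  2
  Δ^3: 0
The second differences are constant (2) and nonzero, while all higher differences vanish, so the minimal degree is 2.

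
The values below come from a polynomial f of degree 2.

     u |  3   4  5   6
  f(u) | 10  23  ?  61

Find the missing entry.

The 3 known points determine the degree-2 polynomial uniquely.
Write f(u) = au^2 + bu + c. Substituting each data point gives a linear system:
  9a + 3b + c = 10
  16a + 4b + c = 23
  36a + 6b + c = 61
Solving the system yields a = 2, b = -1, c = -5.
So f(u) = 2u^2 - u - 5.
Then f(5) = 40.

40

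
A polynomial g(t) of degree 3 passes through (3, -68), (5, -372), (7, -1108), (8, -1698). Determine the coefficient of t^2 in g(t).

Write g(t) = at^3 + bt^2 + ct + d. Substituting each data point gives a linear system:
  27a + 9b + 3c + d = -68
  125a + 25b + 5c + d = -372
  343a + 49b + 7c + d = -1108
  512a + 64b + 8c + d = -1698
Solving the system yields a = -4, b = 6, c = -4, d = -2.
So g(t) = -4t^3 + 6t^2 - 4t - 2.
The coefficient of t^2 is 6.

6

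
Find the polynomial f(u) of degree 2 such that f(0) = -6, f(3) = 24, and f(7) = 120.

Using the Lagrange interpolation formula with nodes 0, 3, 7:
  L_0(u) = (u - 3)(u - 7) / 21
  L_1(u) = u(u - 7) / -12
  L_2(u) = u(u - 3) / 28
Then f(u) = -6·L_0(u) + 24·L_1(u) + 120·L_2(u).
Expanding and collecting terms gives f(u) = 2u^2 + 4u - 6.
Check: f(7) = 120. ✓

f(u) = 2u^2 + 4u - 6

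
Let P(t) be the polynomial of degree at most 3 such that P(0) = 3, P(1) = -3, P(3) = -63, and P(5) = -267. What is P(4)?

-141

Write P(t) = at^3 + bt^2 + ct + d. Substituting each data point gives a linear system:
  d = 3
  a + b + c + d = -3
  27a + 9b + 3c + d = -63
  125a + 25b + 5c + d = -267
Solving the system yields a = -2, b = 0, c = -4, d = 3.
So P(t) = -2t^3 - 4t + 3.
Then P(4) = -141.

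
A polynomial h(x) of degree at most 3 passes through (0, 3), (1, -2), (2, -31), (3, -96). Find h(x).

Write h(x) = ax^3 + bx^2 + cx + d. Substituting each data point gives a linear system:
  d = 3
  a + b + c + d = -2
  8a + 4b + 2c + d = -31
  27a + 9b + 3c + d = -96
Solving the system yields a = -2, b = -6, c = 3, d = 3.
So h(x) = -2x³ - 6x² + 3x + 3.
Check: h(2) = -31. ✓

h(x) = -2x^3 - 6x^2 + 3x + 3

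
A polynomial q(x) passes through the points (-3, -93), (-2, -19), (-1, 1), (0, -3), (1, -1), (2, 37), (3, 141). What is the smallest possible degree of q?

3

Forward differences of the values at x = -3, -2, -1, 0, 1, 2, 3:
  q  : -93  -19  1  -3  -1  37  141
  Δ  : 74  20  -4  2  38  104
  Δ^2: -54  -24  6  36  66
  Δ^3: 30  30  30  30
  Δ^4: 0  0  0
  Δ^5: 0  0
  Δ^6: 0
The third differences are constant (30) and nonzero, while all higher differences vanish, so the minimal degree is 3.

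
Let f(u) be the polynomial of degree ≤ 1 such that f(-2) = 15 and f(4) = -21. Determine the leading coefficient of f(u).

Write f(u) = au + b. Substituting each data point gives a linear system:
  -2a + b = 15
  4a + b = -21
Solving the system yields a = -6, b = 3.
So f(u) = -6u + 3.
The leading coefficient is -6.

-6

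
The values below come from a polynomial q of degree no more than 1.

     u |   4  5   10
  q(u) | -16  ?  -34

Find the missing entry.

The 2 known points determine the degree-1 polynomial uniquely.
Write q(u) = au + b. Substituting each data point gives a linear system:
  4a + b = -16
  10a + b = -34
Solving the system yields a = -3, b = -4.
So q(u) = -3u - 4.
Then q(5) = -19.

-19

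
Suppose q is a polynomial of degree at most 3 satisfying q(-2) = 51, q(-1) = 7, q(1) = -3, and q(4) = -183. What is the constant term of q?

Write q(s) = as^3 + bs^2 + cs + d. Substituting each data point gives a linear system:
  -8a + 4b - 2c + d = 51
  -a + b - c + d = 7
  a + b + c + d = -3
  64a + 16b + 4c + d = -183
Solving the system yields a = -4, b = 5, c = -1, d = -3.
So q(s) = -4s³ + 5s² - s - 3.
The constant term is -3.

-3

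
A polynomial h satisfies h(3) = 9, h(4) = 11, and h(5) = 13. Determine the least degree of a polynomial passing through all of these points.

1

Forward differences of the values at x = 3, 4, 5:
  h  : 9  11  13
  Δ  : 2  2
  Δ^2: 0
The first differences are constant (2) and nonzero, while all higher differences vanish, so the minimal degree is 1.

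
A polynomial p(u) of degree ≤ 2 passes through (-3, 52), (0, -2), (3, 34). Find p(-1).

Using the Lagrange interpolation formula with nodes -3, 0, 3:
  L_0(u) = u(u - 3) / 18
  L_1(u) = (u + 3)(u - 3) / -9
  L_2(u) = (u + 3)u / 18
Then p(u) = 52·L_0(u) - 2·L_1(u) + 34·L_2(u).
Expanding and collecting terms gives p(u) = 5u^2 - 3u - 2.
Evaluating at u = -1: p(-1) = 6.

6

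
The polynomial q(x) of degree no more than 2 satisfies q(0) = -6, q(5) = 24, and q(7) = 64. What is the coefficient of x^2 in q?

Write q(x) = ax^2 + bx + c. Substituting each data point gives a linear system:
  c = -6
  25a + 5b + c = 24
  49a + 7b + c = 64
Solving the system yields a = 2, b = -4, c = -6.
So q(x) = 2x^2 - 4x - 6.
The leading coefficient is 2.

2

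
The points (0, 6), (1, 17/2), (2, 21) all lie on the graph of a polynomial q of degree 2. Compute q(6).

Write q(s) = as^2 + bs + c. Substituting each data point gives a linear system:
  c = 6
  a + b + c = 17/2
  4a + 2b + c = 21
Solving the system yields a = 5, b = -5/2, c = 6.
So q(s) = 5s^2 - (5/2)s + 6.
Then q(6) = 171.

171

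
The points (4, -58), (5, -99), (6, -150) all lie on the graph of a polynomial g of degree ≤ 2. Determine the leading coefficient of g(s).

-5

Write g(s) = as^2 + bs + c. Substituting each data point gives a linear system:
  16a + 4b + c = -58
  25a + 5b + c = -99
  36a + 6b + c = -150
Solving the system yields a = -5, b = 4, c = 6.
So g(s) = -5s² + 4s + 6.
The leading coefficient is -5.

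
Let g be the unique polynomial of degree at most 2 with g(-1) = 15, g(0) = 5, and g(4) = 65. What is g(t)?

g(t) = 5t^2 - 5t + 5

Write g(t) = at^2 + bt + c. Substituting each data point gives a linear system:
  a - b + c = 15
  c = 5
  16a + 4b + c = 65
Solving the system yields a = 5, b = -5, c = 5.
So g(t) = 5t^2 - 5t + 5.
Check: g(0) = 5. ✓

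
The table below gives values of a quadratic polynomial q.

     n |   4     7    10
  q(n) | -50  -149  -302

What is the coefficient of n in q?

Write q(n) = an^2 + bn + c. Substituting each data point gives a linear system:
  16a + 4b + c = -50
  49a + 7b + c = -149
  100a + 10b + c = -302
Solving the system yields a = -3, b = 0, c = -2.
So q(n) = -3n² - 2.
The coefficient of n is 0.

0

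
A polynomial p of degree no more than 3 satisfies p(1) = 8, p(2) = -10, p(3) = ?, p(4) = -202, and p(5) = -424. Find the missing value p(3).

-72

The 4 known points determine the degree-3 polynomial uniquely.
Write p(t) = at^3 + bt^2 + ct + d. Substituting each data point gives a linear system:
  a + b + c + d = 8
  8a + 4b + 2c + d = -10
  64a + 16b + 4c + d = -202
  125a + 25b + 5c + d = -424
Solving the system yields a = -4, b = 2, c = 4, d = 6.
So p(t) = -4t³ + 2t² + 4t + 6.
Then p(3) = -72.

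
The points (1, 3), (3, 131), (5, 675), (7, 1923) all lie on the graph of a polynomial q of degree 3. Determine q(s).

q(s) = 6s^3 - 2s^2 - 6s + 5

Write q(s) = as^3 + bs^2 + cs + d. Substituting each data point gives a linear system:
  a + b + c + d = 3
  27a + 9b + 3c + d = 131
  125a + 25b + 5c + d = 675
  343a + 49b + 7c + d = 1923
Solving the system yields a = 6, b = -2, c = -6, d = 5.
So q(s) = 6s^3 - 2s^2 - 6s + 5.
Check: q(7) = 1923. ✓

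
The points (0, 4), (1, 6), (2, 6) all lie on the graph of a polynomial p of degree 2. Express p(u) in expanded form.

p(u) = -u^2 + 3u + 4

Write p(u) = au^2 + bu + c. Substituting each data point gives a linear system:
  c = 4
  a + b + c = 6
  4a + 2b + c = 6
Solving the system yields a = -1, b = 3, c = 4.
So p(u) = -u^2 + 3u + 4.
Check: p(0) = 4. ✓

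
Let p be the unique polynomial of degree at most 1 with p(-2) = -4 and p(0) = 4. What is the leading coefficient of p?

Write p(u) = au + b. Substituting each data point gives a linear system:
  -2a + b = -4
  b = 4
Solving the system yields a = 4, b = 4.
So p(u) = 4u + 4.
The leading coefficient is 4.

4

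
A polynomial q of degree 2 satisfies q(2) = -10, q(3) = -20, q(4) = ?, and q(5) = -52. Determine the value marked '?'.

-34

On equispaced nodes a degree-2 polynomial has vanishing third forward difference, so
  - q(2) + 3·q(3) - 3·q(4) + q(5) = 0.
Substituting the known values and solving for q(4):
  -3·q(4) = 102
  q(4) = -34.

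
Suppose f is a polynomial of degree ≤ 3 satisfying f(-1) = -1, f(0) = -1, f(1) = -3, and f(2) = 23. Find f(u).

Write f(u) = au^3 + bu^2 + cu + d. Substituting each data point gives a linear system:
  -a + b - c + d = -1
  d = -1
  a + b + c + d = -3
  8a + 4b + 2c + d = 23
Solving the system yields a = 5, b = -1, c = -6, d = -1.
So f(u) = 5u^3 - u^2 - 6u - 1.
Check: f(0) = -1. ✓

f(u) = 5u^3 - u^2 - 6u - 1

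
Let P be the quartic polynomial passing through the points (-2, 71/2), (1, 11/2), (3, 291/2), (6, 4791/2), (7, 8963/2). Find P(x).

Using the Lagrange interpolation formula with nodes -2, 1, 3, 6, 7:
  L_0(x) = (x - 1)(x - 3)(x - 6)(x - 7) / 1080
  L_1(x) = (x + 2)(x - 3)(x - 6)(x - 7) / -180
  L_2(x) = (x + 2)(x - 1)(x - 6)(x - 7) / 120
  L_3(x) = (x + 2)(x - 1)(x - 3)(x - 7) / -120
  L_4(x) = (x + 2)(x - 1)(x - 3)(x - 6) / 216
Then P(x) = 71/2·L_0(x) + 11/2·L_1(x) + 291/2·L_2(x) + 4791/2·L_3(x) + 8963/2·L_4(x).
Expanding and collecting terms gives P(x) = 2x^4 - x^3 + 3x + 3/2.
Check: P(1) = 11/2. ✓

P(x) = 2x^4 - x^3 + 3x + 3/2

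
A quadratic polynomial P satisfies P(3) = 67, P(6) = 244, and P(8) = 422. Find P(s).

P(s) = 6s^2 + 5s - 2

Using the Lagrange interpolation formula with nodes 3, 6, 8:
  L_0(s) = (s - 6)(s - 8) / 15
  L_1(s) = (s - 3)(s - 8) / -6
  L_2(s) = (s - 3)(s - 6) / 10
Then P(s) = 67·L_0(s) + 244·L_1(s) + 422·L_2(s).
Expanding and collecting terms gives P(s) = 6s^2 + 5s - 2.
Check: P(8) = 422. ✓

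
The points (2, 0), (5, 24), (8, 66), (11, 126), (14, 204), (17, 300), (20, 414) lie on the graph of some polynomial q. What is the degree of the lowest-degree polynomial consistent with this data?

2

Forward differences of the values at x = 2, 5, 8, 11, 14, 17, 20:
  q  : 0  24  66  126  204  300  414
  Δ  : 24  42  60  78  96  114
  Δ^2: 18  18  18  18  18
  Δ^3: 0  0  0  0
  Δ^4: 0  0  0
  Δ^5: 0  0
  Δ^6: 0
The second differences are constant (18) and nonzero, while all higher differences vanish, so the minimal degree is 2.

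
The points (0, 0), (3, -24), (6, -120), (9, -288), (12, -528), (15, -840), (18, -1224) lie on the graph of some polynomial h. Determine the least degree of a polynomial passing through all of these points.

Forward differences of the values at x = 0, 3, 6, 9, 12, 15, 18:
  h  : 0  -24  -120  -288  -528  -840  -1224
  Δ  : -24  -96  -168  -240  -312  -384
  Δ^2: -72  -72  -72  -72  -72
  Δ^3: 0  0  0  0
  Δ^4: 0  0  0
  Δ^5: 0  0
  Δ^6: 0
The second differences are constant (-72) and nonzero, while all higher differences vanish, so the minimal degree is 2.

2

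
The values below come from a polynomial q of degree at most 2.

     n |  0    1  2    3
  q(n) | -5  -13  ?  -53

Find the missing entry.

-29

The 3 known points determine the degree-2 polynomial uniquely.
Write q(n) = an^2 + bn + c. Substituting each data point gives a linear system:
  c = -5
  a + b + c = -13
  9a + 3b + c = -53
Solving the system yields a = -4, b = -4, c = -5.
So q(n) = -4n^2 - 4n - 5.
Then q(2) = -29.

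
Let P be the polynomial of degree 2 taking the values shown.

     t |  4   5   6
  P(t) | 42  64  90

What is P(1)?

0

Write P(t) = at^2 + bt + c. Substituting each data point gives a linear system:
  16a + 4b + c = 42
  25a + 5b + c = 64
  36a + 6b + c = 90
Solving the system yields a = 2, b = 4, c = -6.
So P(t) = 2t^2 + 4t - 6.
Then P(1) = 0.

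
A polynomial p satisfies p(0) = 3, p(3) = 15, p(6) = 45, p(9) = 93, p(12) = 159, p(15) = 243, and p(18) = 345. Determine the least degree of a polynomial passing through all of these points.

2

Forward differences of the values at x = 0, 3, 6, 9, 12, 15, 18:
  p  : 3  15  45  93  159  243  345
  Δ  : 12  30  48  66  84  102
  Δ^2: 18  18  18  18  18
  Δ^3: 0  0  0  0
  Δ^4: 0  0  0
  Δ^5: 0  0
  Δ^6: 0
The second differences are constant (18) and nonzero, while all higher differences vanish, so the minimal degree is 2.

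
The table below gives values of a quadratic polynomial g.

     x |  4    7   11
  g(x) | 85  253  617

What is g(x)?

g(x) = 5x^2 + x + 1

Using the Lagrange interpolation formula with nodes 4, 7, 11:
  L_0(x) = (x - 7)(x - 11) / 21
  L_1(x) = (x - 4)(x - 11) / -12
  L_2(x) = (x - 4)(x - 7) / 28
Then g(x) = 85·L_0(x) + 253·L_1(x) + 617·L_2(x).
Expanding and collecting terms gives g(x) = 5x² + x + 1.
Check: g(4) = 85. ✓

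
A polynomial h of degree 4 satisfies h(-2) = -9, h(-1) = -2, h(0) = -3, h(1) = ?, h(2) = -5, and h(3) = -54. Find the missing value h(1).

0

On equispaced nodes a degree-4 polynomial has vanishing fifth forward difference, so
  - h(-2) + 5·h(-1) - 10·h(0) + 10·h(1) - 5·h(2) + h(3) = 0.
Substituting the known values and solving for h(1):
  10·h(1) = 0
  h(1) = 0.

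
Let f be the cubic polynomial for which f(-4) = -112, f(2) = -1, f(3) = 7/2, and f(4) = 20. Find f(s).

Write f(s) = as^3 + bs^2 + cs + d. Substituting each data point gives a linear system:
  -64a + 16b - 4c + d = -112
  8a + 4b + 2c + d = -1
  27a + 9b + 3c + d = 7/2
  64a + 16b + 4c + d = 20
Solving the system yields a = 1, b = -3, c = 1/2, d = 2.
So f(s) = s³ - 3s² + (1/2)s + 2.
Check: f(2) = -1. ✓

f(s) = s^3 - 3s^2 + (1/2)s + 2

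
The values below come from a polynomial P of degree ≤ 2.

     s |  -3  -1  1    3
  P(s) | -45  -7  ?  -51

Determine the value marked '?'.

-9

On equispaced nodes a degree-2 polynomial has vanishing third forward difference, so
  - P(-3) + 3·P(-1) - 3·P(1) + P(3) = 0.
Substituting the known values and solving for P(1):
  -3·P(1) = 27
  P(1) = -9.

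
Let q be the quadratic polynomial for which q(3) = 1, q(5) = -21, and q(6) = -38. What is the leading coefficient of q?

Write q(x) = ax^2 + bx + c. Substituting each data point gives a linear system:
  9a + 3b + c = 1
  25a + 5b + c = -21
  36a + 6b + c = -38
Solving the system yields a = -2, b = 5, c = 4.
So q(x) = -2x^2 + 5x + 4.
The leading coefficient is -2.

-2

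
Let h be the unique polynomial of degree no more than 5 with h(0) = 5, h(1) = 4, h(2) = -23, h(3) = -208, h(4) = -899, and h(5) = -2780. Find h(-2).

Using the Lagrange interpolation formula with nodes 0, 1, 2, 3, 4, 5:
  L_0(t) = (t - 1)(t - 2)(t - 3)(t - 4)(t - 5) / -120
  L_1(t) = t(t - 2)(t - 3)(t - 4)(t - 5) / 24
  L_2(t) = t(t - 1)(t - 3)(t - 4)(t - 5) / -12
  L_3(t) = t(t - 1)(t - 2)(t - 4)(t - 5) / 12
  L_4(t) = t(t - 1)(t - 2)(t - 3)(t - 5) / -24
  L_5(t) = t(t - 1)(t - 2)(t - 3)(t - 4) / 120
Then h(t) = 5·L_0(t) + 4·L_1(t) - 23·L_2(t) - 208·L_3(t) - 899·L_4(t) - 2780·L_5(t).
Expanding and collecting terms gives h(t) = -t⁵ + t⁴ - 3t³ + 4t² - 2t + 5.
Evaluating at t = -2: h(-2) = 97.

97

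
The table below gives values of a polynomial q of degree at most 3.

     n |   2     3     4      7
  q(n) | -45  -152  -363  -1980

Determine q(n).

q(n) = -6n^3 + 2n^2 - 3n + 1

Using the Lagrange interpolation formula with nodes 2, 3, 4, 7:
  L_0(n) = (n - 3)(n - 4)(n - 7) / -10
  L_1(n) = (n - 2)(n - 4)(n - 7) / 4
  L_2(n) = (n - 2)(n - 3)(n - 7) / -6
  L_3(n) = (n - 2)(n - 3)(n - 4) / 60
Then q(n) = -45·L_0(n) - 152·L_1(n) - 363·L_2(n) - 1980·L_3(n).
Expanding and collecting terms gives q(n) = -6n³ + 2n² - 3n + 1.
Check: q(2) = -45. ✓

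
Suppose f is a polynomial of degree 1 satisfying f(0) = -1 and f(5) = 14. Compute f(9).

Write f(x) = ax + b. Substituting each data point gives a linear system:
  b = -1
  5a + b = 14
Solving the system yields a = 3, b = -1.
So f(x) = 3x - 1.
Then f(9) = 26.

26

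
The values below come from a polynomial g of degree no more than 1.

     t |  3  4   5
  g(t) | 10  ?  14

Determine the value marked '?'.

12

On equispaced nodes a degree-1 polynomial has vanishing second forward difference, so
  g(3) - 2·g(4) + g(5) = 0.
Substituting the known values and solving for g(4):
  -2·g(4) = -24
  g(4) = 12.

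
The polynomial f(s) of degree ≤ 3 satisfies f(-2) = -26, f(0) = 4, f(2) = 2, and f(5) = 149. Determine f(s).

Write f(s) = as^3 + bs^2 + cs + d. Substituting each data point gives a linear system:
  -8a + 4b - 2c + d = -26
  d = 4
  8a + 4b + 2c + d = 2
  125a + 25b + 5c + d = 149
Solving the system yields a = 2, b = -4, c = -1, d = 4.
So f(s) = 2s^3 - 4s^2 - s + 4.
Check: f(5) = 149. ✓

f(s) = 2s^3 - 4s^2 - s + 4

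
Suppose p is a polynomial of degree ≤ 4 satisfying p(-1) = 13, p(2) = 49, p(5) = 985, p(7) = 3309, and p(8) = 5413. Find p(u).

Using the Lagrange interpolation formula with nodes -1, 2, 5, 7, 8:
  L_0(u) = (u - 2)(u - 5)(u - 7)(u - 8) / 1296
  L_1(u) = (u + 1)(u - 5)(u - 7)(u - 8) / -270
  L_2(u) = (u + 1)(u - 2)(u - 7)(u - 8) / 108
  L_3(u) = (u + 1)(u - 2)(u - 5)(u - 8) / -80
  L_4(u) = (u + 1)(u - 2)(u - 5)(u - 7) / 162
Then p(u) = 13·L_0(u) + 49·L_1(u) + 985·L_2(u) + 3309·L_3(u) + 5413·L_4(u).
Expanding and collecting terms gives p(u) = u^4 + 2u^3 + 5u^2 - 4u + 5.
Check: p(7) = 3309. ✓

p(u) = u^4 + 2u^3 + 5u^2 - 4u + 5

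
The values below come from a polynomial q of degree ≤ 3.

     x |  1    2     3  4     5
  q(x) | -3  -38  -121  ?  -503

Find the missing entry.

-270

The 4 known points determine the degree-3 polynomial uniquely.
Write q(x) = ax^3 + bx^2 + cx + d. Substituting each data point gives a linear system:
  a + b + c + d = -3
  8a + 4b + 2c + d = -38
  27a + 9b + 3c + d = -121
  125a + 25b + 5c + d = -503
Solving the system yields a = -3, b = -6, c = 4, d = 2.
So q(x) = -3x^3 - 6x^2 + 4x + 2.
Then q(4) = -270.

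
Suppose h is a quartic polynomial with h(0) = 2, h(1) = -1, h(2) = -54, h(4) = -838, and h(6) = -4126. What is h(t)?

Write h(t) = at^4 + bt^3 + ct^2 + dt + e. Substituting each data point gives a linear system:
  e = 2
  a + b + c + d + e = -1
  16a + 8b + 4c + 2d + e = -54
  256a + 64b + 16c + 4d + e = -838
  1296a + 216b + 36c + 6d + e = -4126
Solving the system yields a = -3, b = -1, c = -1, d = 2, e = 2.
So h(t) = -3t^4 - t^3 - t^2 + 2t + 2.
Check: h(4) = -838. ✓

h(t) = -3t^4 - t^3 - t^2 + 2t + 2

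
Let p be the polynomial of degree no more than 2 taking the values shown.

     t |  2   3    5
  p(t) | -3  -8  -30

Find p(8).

-93

Write p(t) = at^2 + bt + c. Substituting each data point gives a linear system:
  4a + 2b + c = -3
  9a + 3b + c = -8
  25a + 5b + c = -30
Solving the system yields a = -2, b = 5, c = -5.
So p(t) = -2t^2 + 5t - 5.
Then p(8) = -93.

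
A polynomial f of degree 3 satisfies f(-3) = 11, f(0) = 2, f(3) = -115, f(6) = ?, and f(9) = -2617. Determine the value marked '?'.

-826

On equispaced nodes a degree-3 polynomial has vanishing fourth forward difference, so
  f(-3) - 4·f(0) + 6·f(3) - 4·f(6) + f(9) = 0.
Substituting the known values and solving for f(6):
  -4·f(6) = 3304
  f(6) = -826.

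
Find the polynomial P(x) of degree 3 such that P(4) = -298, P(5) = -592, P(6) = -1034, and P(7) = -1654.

P(x) = -5x^3 + x^2 + 2x - 2

Using the Lagrange interpolation formula with nodes 4, 5, 6, 7:
  L_0(x) = (x - 5)(x - 6)(x - 7) / -6
  L_1(x) = (x - 4)(x - 6)(x - 7) / 2
  L_2(x) = (x - 4)(x - 5)(x - 7) / -2
  L_3(x) = (x - 4)(x - 5)(x - 6) / 6
Then P(x) = -298·L_0(x) - 592·L_1(x) - 1034·L_2(x) - 1654·L_3(x).
Expanding and collecting terms gives P(x) = -5x^3 + x^2 + 2x - 2.
Check: P(7) = -1654. ✓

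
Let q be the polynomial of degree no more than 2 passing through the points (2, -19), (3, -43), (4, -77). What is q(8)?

-313

Using the Lagrange interpolation formula with nodes 2, 3, 4:
  L_0(x) = (x - 3)(x - 4) / 2
  L_1(x) = (x - 2)(x - 4) / -1
  L_2(x) = (x - 2)(x - 3) / 2
Then q(x) = -19·L_0(x) - 43·L_1(x) - 77·L_2(x).
Expanding and collecting terms gives q(x) = -5x^2 + x - 1.
Evaluating at x = 8: q(8) = -313.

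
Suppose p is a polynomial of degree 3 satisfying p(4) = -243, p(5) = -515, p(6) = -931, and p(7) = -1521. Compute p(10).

Forward differences of the values at t = 4, 5, 6, 7:
  p  : -243  -515  -931  -1521
  Δ  : -272  -416  -590
  Δ^2: -144  -174
  Δ^3: -30
The third differences are constant, confirming degree 3.
Interpolating (Newton forward form) and evaluating at t = 10 gives p(10) = -4635.

-4635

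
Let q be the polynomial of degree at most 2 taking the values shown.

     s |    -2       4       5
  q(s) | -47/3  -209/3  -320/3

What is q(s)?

q(s) = -4s^2 - s - 5/3

Using the Lagrange interpolation formula with nodes -2, 4, 5:
  L_0(s) = (s - 4)(s - 5) / 42
  L_1(s) = (s + 2)(s - 5) / -6
  L_2(s) = (s + 2)(s - 4) / 7
Then q(s) = -47/3·L_0(s) - 209/3·L_1(s) - 320/3·L_2(s).
Expanding and collecting terms gives q(s) = -4s^2 - s - 5/3.
Check: q(-2) = -47/3. ✓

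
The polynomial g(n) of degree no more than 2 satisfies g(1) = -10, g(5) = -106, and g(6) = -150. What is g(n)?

g(n) = -4n^2 - 6

Using the Lagrange interpolation formula with nodes 1, 5, 6:
  L_0(n) = (n - 5)(n - 6) / 20
  L_1(n) = (n - 1)(n - 6) / -4
  L_2(n) = (n - 1)(n - 5) / 5
Then g(n) = -10·L_0(n) - 106·L_1(n) - 150·L_2(n).
Expanding and collecting terms gives g(n) = -4n^2 - 6.
Check: g(1) = -10. ✓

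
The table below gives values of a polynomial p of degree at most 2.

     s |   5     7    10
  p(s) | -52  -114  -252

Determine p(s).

Using the Lagrange interpolation formula with nodes 5, 7, 10:
  L_0(s) = (s - 7)(s - 10) / 10
  L_1(s) = (s - 5)(s - 10) / -6
  L_2(s) = (s - 5)(s - 7) / 15
Then p(s) = -52·L_0(s) - 114·L_1(s) - 252·L_2(s).
Expanding and collecting terms gives p(s) = -3s² + 5s - 2.
Check: p(7) = -114. ✓

p(s) = -3s^2 + 5s - 2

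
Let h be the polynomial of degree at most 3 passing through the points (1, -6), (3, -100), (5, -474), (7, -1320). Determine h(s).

h(s) = -4s^3 + s^2 + s - 4

Write h(s) = as^3 + bs^2 + cs + d. Substituting each data point gives a linear system:
  a + b + c + d = -6
  27a + 9b + 3c + d = -100
  125a + 25b + 5c + d = -474
  343a + 49b + 7c + d = -1320
Solving the system yields a = -4, b = 1, c = 1, d = -4.
So h(s) = -4s^3 + s^2 + s - 4.
Check: h(3) = -100. ✓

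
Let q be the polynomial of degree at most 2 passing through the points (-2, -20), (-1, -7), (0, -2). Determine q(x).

q(x) = -4x^2 + x - 2

Using the Lagrange interpolation formula with nodes -2, -1, 0:
  L_0(x) = (x + 1)x / 2
  L_1(x) = (x + 2)x / -1
  L_2(x) = (x + 2)(x + 1) / 2
Then q(x) = -20·L_0(x) - 7·L_1(x) - 2·L_2(x).
Expanding and collecting terms gives q(x) = -4x^2 + x - 2.
Check: q(-1) = -7. ✓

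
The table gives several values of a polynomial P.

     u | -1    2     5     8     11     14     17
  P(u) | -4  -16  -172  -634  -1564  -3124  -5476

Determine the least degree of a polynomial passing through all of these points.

Forward differences of the values at u = -1, 2, 5, 8, 11, 14, 17:
  P  : -4  -16  -172  -634  -1564  -3124  -5476
  Δ  : -12  -156  -462  -930  -1560  -2352
  Δ^2: -144  -306  -468  -630  -792
  Δ^3: -162  -162  -162  -162
  Δ^4: 0  0  0
  Δ^5: 0  0
  Δ^6: 0
The third differences are constant (-162) and nonzero, while all higher differences vanish, so the minimal degree is 3.

3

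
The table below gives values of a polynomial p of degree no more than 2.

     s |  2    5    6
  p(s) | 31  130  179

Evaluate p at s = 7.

Using the Lagrange interpolation formula with nodes 2, 5, 6:
  L_0(s) = (s - 5)(s - 6) / 12
  L_1(s) = (s - 2)(s - 6) / -3
  L_2(s) = (s - 2)(s - 5) / 4
Then p(s) = 31·L_0(s) + 130·L_1(s) + 179·L_2(s).
Expanding and collecting terms gives p(s) = 4s^2 + 5s + 5.
Evaluating at s = 7: p(7) = 236.

236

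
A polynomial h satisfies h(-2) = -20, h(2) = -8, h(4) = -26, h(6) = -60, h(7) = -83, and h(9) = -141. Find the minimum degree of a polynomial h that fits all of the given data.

2

Divided differences on the nodes -2, 2, 4, 6, 7, 9:
  order 0: -20  -8  -26  -60  -83  -141
  order 1: 3  -9  -17  -23  -29
  order 2: -2  -2  -2  -2
  order 3: 0  0  0
  order 4: 0  0
  order 5: 0
The order-2 divided differences are all -2 (nonzero) and every higher order vanishes, so the data lies on a polynomial of degree exactly 2.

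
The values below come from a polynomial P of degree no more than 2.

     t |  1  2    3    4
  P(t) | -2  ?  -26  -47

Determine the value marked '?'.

-11

The 3 known points determine the degree-2 polynomial uniquely.
Write P(t) = at^2 + bt + c. Substituting each data point gives a linear system:
  a + b + c = -2
  9a + 3b + c = -26
  16a + 4b + c = -47
Solving the system yields a = -3, b = 0, c = 1.
So P(t) = -3t² + 1.
Then P(2) = -11.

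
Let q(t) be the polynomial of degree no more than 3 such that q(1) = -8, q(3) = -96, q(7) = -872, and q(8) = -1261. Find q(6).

-573

Using the Lagrange interpolation formula with nodes 1, 3, 7, 8:
  L_0(t) = (t - 3)(t - 7)(t - 8) / -84
  L_1(t) = (t - 1)(t - 7)(t - 8) / 40
  L_2(t) = (t - 1)(t - 3)(t - 8) / -24
  L_3(t) = (t - 1)(t - 3)(t - 7) / 35
Then q(t) = -8·L_0(t) - 96·L_1(t) - 872·L_2(t) - 1261·L_3(t).
Expanding and collecting terms gives q(t) = -2t^3 - 3t^2 - 6t + 3.
Evaluating at t = 6: q(6) = -573.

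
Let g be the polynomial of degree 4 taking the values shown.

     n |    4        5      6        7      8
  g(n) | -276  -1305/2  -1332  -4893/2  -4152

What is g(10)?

-10080

Using the Lagrange interpolation formula with nodes 4, 5, 6, 7, 8:
  L_0(n) = (n - 5)(n - 6)(n - 7)(n - 8) / 24
  L_1(n) = (n - 4)(n - 6)(n - 7)(n - 8) / -6
  L_2(n) = (n - 4)(n - 5)(n - 7)(n - 8) / 4
  L_3(n) = (n - 4)(n - 5)(n - 6)(n - 8) / -6
  L_4(n) = (n - 4)(n - 5)(n - 6)(n - 7) / 24
Then g(n) = -276·L_0(n) - 1305/2·L_1(n) - 1332·L_2(n) - 4893/2·L_3(n) - 4152·L_4(n).
Expanding and collecting terms gives g(n) = -n⁴ - (1/2)n² - 3n.
Evaluating at n = 10: g(10) = -10080.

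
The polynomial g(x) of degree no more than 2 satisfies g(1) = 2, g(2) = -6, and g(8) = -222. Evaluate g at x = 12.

Using the Lagrange interpolation formula with nodes 1, 2, 8:
  L_0(x) = (x - 2)(x - 8) / 7
  L_1(x) = (x - 1)(x - 8) / -6
  L_2(x) = (x - 1)(x - 2) / 42
Then g(x) = 2·L_0(x) - 6·L_1(x) - 222·L_2(x).
Expanding and collecting terms gives g(x) = -4x^2 + 4x + 2.
Evaluating at x = 12: g(12) = -526.

-526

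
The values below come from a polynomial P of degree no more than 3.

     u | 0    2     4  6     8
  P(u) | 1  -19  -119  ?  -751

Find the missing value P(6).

-347

On equispaced nodes a degree-3 polynomial has vanishing fourth forward difference, so
  P(0) - 4·P(2) + 6·P(4) - 4·P(6) + P(8) = 0.
Substituting the known values and solving for P(6):
  -4·P(6) = 1388
  P(6) = -347.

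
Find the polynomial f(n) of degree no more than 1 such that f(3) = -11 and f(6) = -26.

Write f(n) = an + b. Substituting each data point gives a linear system:
  3a + b = -11
  6a + b = -26
Solving the system yields a = -5, b = 4.
So f(n) = -5n + 4.
Check: f(3) = -11. ✓

f(n) = -5n + 4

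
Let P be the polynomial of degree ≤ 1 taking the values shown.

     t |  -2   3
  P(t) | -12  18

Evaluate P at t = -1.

Using the Lagrange interpolation formula with nodes -2, 3:
  L_0(t) = (t - 3) / -5
  L_1(t) = (t + 2) / 5
Then P(t) = -12·L_0(t) + 18·L_1(t).
Expanding and collecting terms gives P(t) = 6t.
Evaluating at t = -1: P(-1) = -6.

-6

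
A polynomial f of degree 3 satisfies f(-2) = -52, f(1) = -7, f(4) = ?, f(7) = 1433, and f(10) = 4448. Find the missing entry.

218

The 4 known points determine the degree-3 polynomial uniquely.
Write f(u) = au^3 + bu^2 + cu + d. Substituting each data point gives a linear system:
  -8a + 4b - 2c + d = -52
  a + b + c + d = -7
  343a + 49b + 7c + d = 1433
  1000a + 100b + 10c + d = 4448
Solving the system yields a = 5, b = -5, c = -5, d = -2.
So f(u) = 5u³ - 5u² - 5u - 2.
Then f(4) = 218.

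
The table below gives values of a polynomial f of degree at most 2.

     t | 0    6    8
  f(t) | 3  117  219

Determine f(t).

Write f(t) = at^2 + bt + c. Substituting each data point gives a linear system:
  c = 3
  36a + 6b + c = 117
  64a + 8b + c = 219
Solving the system yields a = 4, b = -5, c = 3.
So f(t) = 4t² - 5t + 3.
Check: f(8) = 219. ✓

f(t) = 4t^2 - 5t + 3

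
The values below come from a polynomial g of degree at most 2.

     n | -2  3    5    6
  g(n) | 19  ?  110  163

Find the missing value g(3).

34

The 3 known points determine the degree-2 polynomial uniquely.
Write g(n) = an^2 + bn + c. Substituting each data point gives a linear system:
  4a - 2b + c = 19
  25a + 5b + c = 110
  36a + 6b + c = 163
Solving the system yields a = 5, b = -2, c = -5.
So g(n) = 5n^2 - 2n - 5.
Then g(3) = 34.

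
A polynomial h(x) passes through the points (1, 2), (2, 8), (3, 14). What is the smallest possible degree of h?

1

Forward differences of the values at x = 1, 2, 3:
  h  : 2  8  14
  Δ  : 6  6
  Δ^2: 0
The first differences are constant (6) and nonzero, while all higher differences vanish, so the minimal degree is 1.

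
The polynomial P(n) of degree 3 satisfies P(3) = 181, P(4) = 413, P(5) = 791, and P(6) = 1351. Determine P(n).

Write P(n) = an^3 + bn^2 + cn + d. Substituting each data point gives a linear system:
  27a + 9b + 3c + d = 181
  64a + 16b + 4c + d = 413
  125a + 25b + 5c + d = 791
  216a + 36b + 6c + d = 1351
Solving the system yields a = 6, b = 1, c = 3, d = 1.
So P(n) = 6n^3 + n^2 + 3n + 1.
Check: P(4) = 413. ✓

P(n) = 6n^3 + n^2 + 3n + 1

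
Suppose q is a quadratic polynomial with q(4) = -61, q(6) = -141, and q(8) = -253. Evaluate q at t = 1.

Using the Lagrange interpolation formula with nodes 4, 6, 8:
  L_0(t) = (t - 6)(t - 8) / 8
  L_1(t) = (t - 4)(t - 8) / -4
  L_2(t) = (t - 4)(t - 6) / 8
Then q(t) = -61·L_0(t) - 141·L_1(t) - 253·L_2(t).
Expanding and collecting terms gives q(t) = -4t² + 3.
Evaluating at t = 1: q(1) = -1.

-1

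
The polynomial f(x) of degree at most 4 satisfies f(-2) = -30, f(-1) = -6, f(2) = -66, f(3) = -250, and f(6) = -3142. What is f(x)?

f(x) = -2x^4 - 2x^3 - 3x^2 - x - 4

Write f(x) = ax^4 + bx^3 + cx^2 + dx + e. Substituting each data point gives a linear system:
  16a - 8b + 4c - 2d + e = -30
  a - b + c - d + e = -6
  16a + 8b + 4c + 2d + e = -66
  81a + 27b + 9c + 3d + e = -250
  1296a + 216b + 36c + 6d + e = -3142
Solving the system yields a = -2, b = -2, c = -3, d = -1, e = -4.
So f(x) = -2x^4 - 2x^3 - 3x^2 - x - 4.
Check: f(2) = -66. ✓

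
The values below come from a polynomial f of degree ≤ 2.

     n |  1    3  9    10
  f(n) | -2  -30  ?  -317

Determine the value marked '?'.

-258

The 3 known points determine the degree-2 polynomial uniquely.
Write f(n) = an^2 + bn + c. Substituting each data point gives a linear system:
  a + b + c = -2
  9a + 3b + c = -30
  100a + 10b + c = -317
Solving the system yields a = -3, b = -2, c = 3.
So f(n) = -3n^2 - 2n + 3.
Then f(9) = -258.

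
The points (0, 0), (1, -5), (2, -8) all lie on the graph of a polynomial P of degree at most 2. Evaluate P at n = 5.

Forward differences of the values at n = 0, 1, 2:
  P  : 0  -5  -8
  Δ  : -5  -3
  Δ^2: 2
The second differences are constant, confirming degree 2.
Interpolating (Newton forward form) and evaluating at n = 5 gives P(5) = -5.

-5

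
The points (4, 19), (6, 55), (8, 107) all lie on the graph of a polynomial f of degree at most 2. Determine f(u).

f(u) = 2u^2 - 2u - 5

Write f(u) = au^2 + bu + c. Substituting each data point gives a linear system:
  16a + 4b + c = 19
  36a + 6b + c = 55
  64a + 8b + c = 107
Solving the system yields a = 2, b = -2, c = -5.
So f(u) = 2u^2 - 2u - 5.
Check: f(6) = 55. ✓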